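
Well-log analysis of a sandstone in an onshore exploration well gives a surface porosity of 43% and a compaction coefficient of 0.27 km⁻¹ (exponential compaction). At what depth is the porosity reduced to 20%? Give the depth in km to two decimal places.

Invert Athy's law: Z = ln(φ₀/φ) / c
Z = ln(0.43/0.2) / 0.27 = ln(2.15) / 0.27 = 0.7655 / 0.27 = 2.835 km

2.84 km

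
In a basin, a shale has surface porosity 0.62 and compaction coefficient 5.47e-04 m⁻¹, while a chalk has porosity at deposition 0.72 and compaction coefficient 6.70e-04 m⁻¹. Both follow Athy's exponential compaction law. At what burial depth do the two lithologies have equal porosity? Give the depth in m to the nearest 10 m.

Working in km (1 km = 1000 m; c in km⁻¹ = c in m⁻¹ × 1000):
Set φ₀ₐ e^(−cₐz) = φ₀ᵦ e^(−cᵦz) ⇒ ln(φ₀ₐ/φ₀ᵦ) = (cₐ − cᵦ)·z
z = ln(0.62/0.72) / (0.547 − 0.67) = -0.1495 / -0.123 = 1.216 km

1220 m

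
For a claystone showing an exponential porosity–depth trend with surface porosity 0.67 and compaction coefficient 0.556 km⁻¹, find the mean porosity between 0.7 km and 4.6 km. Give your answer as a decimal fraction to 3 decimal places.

⟨phi⟩ = (1/(Z₂−Z₁)) ∫ phi₀ e^(−cZ) dZ = phi₀·(e^(−c·Z₁) − e^(−c·Z₂)) / (c·(Z₂−Z₁))
e^(−0.556×0.7) = 0.6776; e^(−0.556×4.6) = 0.0775
⟨phi⟩ = 0.67 × (0.6776 − 0.0775) / (0.556 × 3.9) = 0.67 × 0.2768 = 0.1854

0.185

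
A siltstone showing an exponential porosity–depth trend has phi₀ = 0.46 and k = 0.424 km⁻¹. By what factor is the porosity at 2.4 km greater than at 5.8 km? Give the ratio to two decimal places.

4.23

phi(d₁)/phi(d₂) = e^(−k·d₁)/e^(−k·d₂) = e^{k(d₂−d₁)}
= exp(0.424 × 3.4) = exp(1.442) = 4.2275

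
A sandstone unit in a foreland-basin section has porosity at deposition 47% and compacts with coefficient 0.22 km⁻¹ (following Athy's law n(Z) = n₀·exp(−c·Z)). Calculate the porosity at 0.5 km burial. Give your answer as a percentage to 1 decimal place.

n = n₀·exp(−c·Z) = 0.47 × exp(−0.22 × 0.5) = 0.47 × exp(−0.11)
  = 0.47 × 0.8958 = 0.4210

42.1%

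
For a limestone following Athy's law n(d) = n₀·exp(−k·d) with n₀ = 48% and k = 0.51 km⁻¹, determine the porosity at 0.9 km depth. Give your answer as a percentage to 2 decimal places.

30.33%

n = n₀·exp(−k·d) = 0.48 × exp(−0.51 × 0.9) = 0.48 × exp(−0.459)
  = 0.48 × 0.6319 = 0.3033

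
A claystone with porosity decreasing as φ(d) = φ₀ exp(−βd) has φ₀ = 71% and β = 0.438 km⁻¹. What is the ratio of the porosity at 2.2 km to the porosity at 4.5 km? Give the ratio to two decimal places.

2.74

φ(d₁)/φ(d₂) = e^(−β·d₁)/e^(−β·d₂) = e^{β(d₂−d₁)}
= exp(0.438 × 2.3) = exp(1.007) = 2.7385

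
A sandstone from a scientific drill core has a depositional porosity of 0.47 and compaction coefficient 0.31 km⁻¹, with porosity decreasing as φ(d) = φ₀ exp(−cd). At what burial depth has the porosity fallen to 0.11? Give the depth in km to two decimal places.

Invert Athy's law: d = ln(φ₀/φ) / c
d = ln(0.47/0.11) / 0.31 = ln(4.273) / 0.31 = 1.4523 / 0.31 = 4.685 km

4.68 km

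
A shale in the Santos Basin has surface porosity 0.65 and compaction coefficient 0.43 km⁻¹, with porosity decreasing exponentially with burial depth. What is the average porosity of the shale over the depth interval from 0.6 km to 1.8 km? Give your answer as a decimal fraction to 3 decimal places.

⟨phi⟩ = (1/(z₂−z₁)) ∫ phi₀ e^(−kz) dz = phi₀·(e^(−k·z₁) − e^(−k·z₂)) / (k·(z₂−z₁))
e^(−0.43×0.6) = 0.7726; e^(−0.43×1.8) = 0.4612
⟨phi⟩ = 0.65 × (0.7726 − 0.4612) / (0.43 × 1.2) = 0.65 × 0.6035 = 0.3923

0.392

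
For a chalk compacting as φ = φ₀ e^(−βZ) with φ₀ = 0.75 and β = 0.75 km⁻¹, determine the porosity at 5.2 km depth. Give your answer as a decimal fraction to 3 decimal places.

0.015

φ = φ₀·exp(−β·Z) = 0.75 × exp(−0.75 × 5.2) = 0.75 × exp(−3.9)
  = 0.75 × 0.0202 = 0.0152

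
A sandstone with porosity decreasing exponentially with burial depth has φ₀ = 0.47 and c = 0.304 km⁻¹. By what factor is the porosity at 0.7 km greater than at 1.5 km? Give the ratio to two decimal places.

1.28

φ(Z₁)/φ(Z₂) = e^(−c·Z₁)/e^(−c·Z₂) = e^{c(Z₂−Z₁)}
= exp(0.304 × 0.8) = exp(0.2432) = 1.2753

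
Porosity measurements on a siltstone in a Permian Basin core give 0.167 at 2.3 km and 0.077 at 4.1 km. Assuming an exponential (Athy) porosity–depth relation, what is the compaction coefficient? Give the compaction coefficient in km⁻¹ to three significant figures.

Athy: n(z) = n₀ e^(−cz) ⇒ n₁/n₂ = e^{c(z₂−z₁)} ⇒ c = ln(n₁/n₂)/(z₂−z₁)
c = ln(0.167/0.077) / (4.1 − 2.3) = ln(2.169) / 1.8 = 0.7742 / 1.8 = 0.4301 km⁻¹

0.430 km⁻¹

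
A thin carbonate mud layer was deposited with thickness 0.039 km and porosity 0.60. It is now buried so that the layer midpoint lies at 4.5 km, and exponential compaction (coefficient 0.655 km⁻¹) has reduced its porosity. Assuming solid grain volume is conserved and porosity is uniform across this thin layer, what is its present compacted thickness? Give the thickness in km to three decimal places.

0.016 km

Porosity at 4.5 km: φ = 0.6·exp(−0.655×4.5) = 0.0315
Solid-volume conservation: h(1−φ) = h₀(1−φ₀) ⇒ h = h₀·(1−φ₀)/(1−φ)
h = 0.039 × (1 − 0.6)/(1 − 0.0315) = 0.039 × 0.4130 = 0.0161 km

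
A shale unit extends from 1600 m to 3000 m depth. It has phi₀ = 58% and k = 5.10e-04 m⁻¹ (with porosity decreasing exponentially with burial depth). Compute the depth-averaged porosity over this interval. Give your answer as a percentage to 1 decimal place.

Working in km (1 km = 1000 m; k in km⁻¹ = k in m⁻¹ × 1000):
⟨phi⟩ = (1/(z₂−z₁)) ∫ phi₀ e^(−kz) dz = phi₀·(e^(−k·z₁) − e^(−k·z₂)) / (k·(z₂−z₁))
e^(−0.51×1.6) = 0.4422; e^(−0.51×3) = 0.2165
⟨phi⟩ = 0.58 × (0.4422 − 0.2165) / (0.51 × 1.4) = 0.58 × 0.3161 = 0.1833

18.3%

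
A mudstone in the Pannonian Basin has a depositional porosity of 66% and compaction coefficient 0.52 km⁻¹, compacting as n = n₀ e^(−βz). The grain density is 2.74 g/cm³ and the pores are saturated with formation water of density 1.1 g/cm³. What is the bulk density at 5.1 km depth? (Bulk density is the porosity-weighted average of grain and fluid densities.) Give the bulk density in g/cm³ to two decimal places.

2.66 g/cm³

Porosity at depth: n = 0.66·exp(−0.52×5.1) = 0.66×0.0705 = 0.0465
Bulk density: ρ_b = (1−n)ρ_g + n·ρ_f = 0.9535×2.74 + 0.0465×1.1
       = 2.612 + 0.051 = 2.664 g/cm³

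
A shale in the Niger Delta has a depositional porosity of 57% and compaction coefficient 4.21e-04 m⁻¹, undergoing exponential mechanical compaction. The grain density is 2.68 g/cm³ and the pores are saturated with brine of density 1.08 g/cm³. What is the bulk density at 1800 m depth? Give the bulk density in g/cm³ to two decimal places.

2.25 g/cm³

Working in km (1 km = 1000 m; k in km⁻¹ = k in m⁻¹ × 1000):
Porosity at depth: φ = 0.57·exp(−0.421×1.8) = 0.57×0.4687 = 0.2672
Bulk density: ρ_b = (1−φ)ρ_g + φ·ρ_f = 0.7328×2.68 + 0.2672×1.08
       = 1.964 + 0.289 = 2.253 g/cm³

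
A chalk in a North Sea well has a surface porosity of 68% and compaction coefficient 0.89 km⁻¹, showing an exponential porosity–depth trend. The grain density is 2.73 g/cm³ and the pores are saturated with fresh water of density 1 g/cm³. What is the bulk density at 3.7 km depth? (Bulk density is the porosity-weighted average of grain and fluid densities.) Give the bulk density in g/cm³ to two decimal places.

Porosity at depth: n = 0.68·exp(−0.89×3.7) = 0.68×0.0371 = 0.0253
Bulk density: ρ_b = (1−n)ρ_g + n·ρ_f = 0.9747×2.73 + 0.0253×1
       = 2.661 + 0.025 = 2.686 g/cm³

2.69 g/cm³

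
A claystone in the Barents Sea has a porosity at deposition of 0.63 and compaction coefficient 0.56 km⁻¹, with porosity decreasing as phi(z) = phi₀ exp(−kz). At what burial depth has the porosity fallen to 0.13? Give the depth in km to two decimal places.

2.82 km

Invert Athy's law: z = ln(phi₀/phi) / k
z = ln(0.63/0.13) / 0.56 = ln(4.846) / 0.56 = 1.5782 / 0.56 = 2.818 km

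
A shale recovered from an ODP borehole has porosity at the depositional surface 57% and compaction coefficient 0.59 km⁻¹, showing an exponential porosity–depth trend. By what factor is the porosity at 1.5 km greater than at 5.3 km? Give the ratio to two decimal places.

9.41

φ(Z₁)/φ(Z₂) = e^(−k·Z₁)/e^(−k·Z₂) = e^{k(Z₂−Z₁)}
= exp(0.59 × 3.8) = exp(2.242) = 9.4121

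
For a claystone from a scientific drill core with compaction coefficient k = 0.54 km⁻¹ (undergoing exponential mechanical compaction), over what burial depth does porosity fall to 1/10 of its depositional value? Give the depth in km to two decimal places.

4.26 km

n/n₀ = 1/10 ⇒ exp(−k·z) = 1/10 ⇒ z = ln(10) / k
z = 2.3026 / 0.54 = 4.264 km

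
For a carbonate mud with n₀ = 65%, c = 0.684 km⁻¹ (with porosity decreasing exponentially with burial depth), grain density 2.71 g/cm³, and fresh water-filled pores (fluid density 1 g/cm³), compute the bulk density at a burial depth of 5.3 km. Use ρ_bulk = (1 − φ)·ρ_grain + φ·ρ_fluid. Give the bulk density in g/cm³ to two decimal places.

2.68 g/cm³

Porosity at depth: n = 0.65·exp(−0.684×5.3) = 0.65×0.0266 = 0.0173
Bulk density: ρ_b = (1−n)ρ_g + n·ρ_f = 0.9827×2.71 + 0.0173×1
       = 2.663 + 0.017 = 2.680 g/cm³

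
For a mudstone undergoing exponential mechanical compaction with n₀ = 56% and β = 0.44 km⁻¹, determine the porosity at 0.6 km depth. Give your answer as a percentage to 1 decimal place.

n = n₀·exp(−β·d) = 0.56 × exp(−0.44 × 0.6) = 0.56 × exp(−0.264)
  = 0.56 × 0.7680 = 0.4301

43.0%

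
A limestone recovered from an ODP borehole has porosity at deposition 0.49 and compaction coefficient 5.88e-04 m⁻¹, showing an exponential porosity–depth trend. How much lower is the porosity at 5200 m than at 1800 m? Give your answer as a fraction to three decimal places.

Working in km (1 km = 1000 m; c in km⁻¹ = c in m⁻¹ × 1000):
n(1.8) = 0.49·e^(−0.588×1.8) = 0.1700
n(5.2) = 0.49·e^(−0.588×5.2) = 0.0230
Δn = 0.1700 − 0.0230 = 0.1470

0.147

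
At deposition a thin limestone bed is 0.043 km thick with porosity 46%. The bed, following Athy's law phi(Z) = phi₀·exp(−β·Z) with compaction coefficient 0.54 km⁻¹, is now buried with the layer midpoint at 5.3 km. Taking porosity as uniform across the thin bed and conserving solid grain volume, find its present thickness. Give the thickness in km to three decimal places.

Porosity at 5.3 km: phi = 0.46·exp(−0.54×5.3) = 0.0263
Solid-volume conservation: h(1−phi) = h₀(1−phi₀) ⇒ h = h₀·(1−phi₀)/(1−phi)
h = 0.043 × (1 − 0.46)/(1 − 0.0263) = 0.043 × 0.5546 = 0.0238 km

0.024 km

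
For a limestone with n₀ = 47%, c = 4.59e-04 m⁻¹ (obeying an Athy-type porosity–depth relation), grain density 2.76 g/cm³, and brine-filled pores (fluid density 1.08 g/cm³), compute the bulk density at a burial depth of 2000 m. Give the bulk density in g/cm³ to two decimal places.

Working in km (1 km = 1000 m; c in km⁻¹ = c in m⁻¹ × 1000):
Porosity at depth: n = 0.47·exp(−0.459×2) = 0.47×0.3993 = 0.1877
Bulk density: ρ_b = (1−n)ρ_g + n·ρ_f = 0.8123×2.76 + 0.1877×1.08
       = 2.242 + 0.203 = 2.445 g/cm³

2.44 g/cm³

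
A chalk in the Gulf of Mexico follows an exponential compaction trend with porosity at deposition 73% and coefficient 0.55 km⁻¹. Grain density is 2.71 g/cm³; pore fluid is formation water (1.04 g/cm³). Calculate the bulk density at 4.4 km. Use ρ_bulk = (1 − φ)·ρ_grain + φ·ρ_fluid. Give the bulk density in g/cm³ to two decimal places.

2.60 g/cm³

Porosity at depth: φ = 0.73·exp(−0.55×4.4) = 0.73×0.0889 = 0.0649
Bulk density: ρ_b = (1−φ)ρ_g + φ·ρ_f = 0.9351×2.71 + 0.0649×1.04
       = 2.534 + 0.068 = 2.602 g/cm³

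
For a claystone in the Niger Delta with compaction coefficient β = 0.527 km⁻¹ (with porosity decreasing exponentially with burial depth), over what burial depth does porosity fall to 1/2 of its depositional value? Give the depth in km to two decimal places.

n/n₀ = 1/2 ⇒ exp(−β·d) = 1/2 ⇒ d = ln(2) / β
d = 0.6931 / 0.527 = 1.315 km

1.32 km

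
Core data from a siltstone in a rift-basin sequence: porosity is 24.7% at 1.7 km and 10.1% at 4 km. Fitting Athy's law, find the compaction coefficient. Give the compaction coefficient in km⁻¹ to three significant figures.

Athy: phi(d) = phi₀ e^(−cd) ⇒ phi₁/phi₂ = e^{c(d₂−d₁)} ⇒ c = ln(phi₁/phi₂)/(d₂−d₁)
c = ln(0.247/0.101) / (4 − 1.7) = ln(2.446) / 2.3 = 0.8943 / 2.3 = 0.3888 km⁻¹

0.389 km⁻¹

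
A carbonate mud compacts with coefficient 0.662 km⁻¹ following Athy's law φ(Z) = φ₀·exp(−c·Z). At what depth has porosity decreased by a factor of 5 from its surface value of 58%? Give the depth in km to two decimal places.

φ/φ₀ = 1/5 ⇒ exp(−c·Z) = 1/5 ⇒ Z = ln(5) / c
Z = 1.6094 / 0.662 = 2.431 km

2.43 km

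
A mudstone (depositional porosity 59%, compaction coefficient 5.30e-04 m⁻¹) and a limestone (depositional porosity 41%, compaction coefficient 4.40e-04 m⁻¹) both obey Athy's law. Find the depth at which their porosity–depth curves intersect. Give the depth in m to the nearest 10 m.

4040 m

Working in km (1 km = 1000 m; k in km⁻¹ = k in m⁻¹ × 1000):
Set φ₀ₐ e^(−kₐZ) = φ₀ᵦ e^(−kᵦZ) ⇒ ln(φ₀ₐ/φ₀ᵦ) = (kₐ − kᵦ)·Z
Z = ln(0.59/0.41) / (0.53 − 0.44) = 0.3640 / 0.09 = 4.044 km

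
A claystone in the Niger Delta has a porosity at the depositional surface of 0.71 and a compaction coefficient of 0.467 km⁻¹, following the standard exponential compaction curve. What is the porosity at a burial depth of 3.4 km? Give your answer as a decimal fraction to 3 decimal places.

0.145

n = n₀·exp(−c·Z) = 0.71 × exp(−0.467 × 3.4) = 0.71 × exp(−1.588)
  = 0.71 × 0.2044 = 0.1451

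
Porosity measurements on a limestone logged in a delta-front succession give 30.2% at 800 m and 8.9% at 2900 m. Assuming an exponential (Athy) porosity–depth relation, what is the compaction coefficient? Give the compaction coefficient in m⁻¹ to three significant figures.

Working in km (1 km = 1000 m; k in km⁻¹ = k in m⁻¹ × 1000):
Athy: φ(Z) = φ₀ e^(−kZ) ⇒ φ₁/φ₂ = e^{k(Z₂−Z₁)} ⇒ k = ln(φ₁/φ₂)/(Z₂−Z₁)
k = ln(0.302/0.089) / (2.9 − 0.8) = ln(3.393) / 2.1 = 1.2218 / 2.1 = 0.5818 km⁻¹

0.000582 m⁻¹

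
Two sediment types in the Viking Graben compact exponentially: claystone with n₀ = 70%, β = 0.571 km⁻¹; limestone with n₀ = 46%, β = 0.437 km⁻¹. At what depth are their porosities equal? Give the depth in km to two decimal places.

Set n₀ₐ e^(−βₐz) = n₀ᵦ e^(−βᵦz) ⇒ ln(n₀ₐ/n₀ᵦ) = (βₐ − βᵦ)·z
z = ln(0.7/0.46) / (0.571 − 0.437) = 0.4199 / 0.134 = 3.133 km

3.13 km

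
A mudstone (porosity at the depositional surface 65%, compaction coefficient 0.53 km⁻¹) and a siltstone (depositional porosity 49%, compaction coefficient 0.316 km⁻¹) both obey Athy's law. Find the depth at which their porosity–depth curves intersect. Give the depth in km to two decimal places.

Set φ₀ₐ e^(−cₐZ) = φ₀ᵦ e^(−cᵦZ) ⇒ ln(φ₀ₐ/φ₀ᵦ) = (cₐ − cᵦ)·Z
Z = ln(0.65/0.49) / (0.53 − 0.316) = 0.2826 / 0.214 = 1.320 km

1.32 km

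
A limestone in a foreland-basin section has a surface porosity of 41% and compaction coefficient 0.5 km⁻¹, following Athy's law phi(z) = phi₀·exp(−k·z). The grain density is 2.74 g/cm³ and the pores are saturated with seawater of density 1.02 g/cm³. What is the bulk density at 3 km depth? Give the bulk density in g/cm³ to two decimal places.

Porosity at depth: phi = 0.41·exp(−0.5×3) = 0.41×0.2231 = 0.0915
Bulk density: ρ_b = (1−phi)ρ_g + phi·ρ_f = 0.9085×2.74 + 0.0915×1.02
       = 2.489 + 0.093 = 2.583 g/cm³

2.58 g/cm³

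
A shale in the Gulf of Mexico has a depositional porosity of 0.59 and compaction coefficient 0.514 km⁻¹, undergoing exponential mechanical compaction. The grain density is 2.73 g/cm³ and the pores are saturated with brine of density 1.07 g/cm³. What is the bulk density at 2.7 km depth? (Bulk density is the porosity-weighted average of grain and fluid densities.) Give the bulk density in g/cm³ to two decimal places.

Porosity at depth: phi = 0.59·exp(−0.514×2.7) = 0.59×0.2496 = 0.1473
Bulk density: ρ_b = (1−phi)ρ_g + phi·ρ_f = 0.8527×2.73 + 0.1473×1.07
       = 2.328 + 0.158 = 2.486 g/cm³

2.49 g/cm³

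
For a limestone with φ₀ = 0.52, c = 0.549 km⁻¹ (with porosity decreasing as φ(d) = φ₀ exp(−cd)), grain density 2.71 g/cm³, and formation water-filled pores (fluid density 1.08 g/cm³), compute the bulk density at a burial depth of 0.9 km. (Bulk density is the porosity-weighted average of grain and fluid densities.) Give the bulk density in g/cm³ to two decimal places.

Porosity at depth: φ = 0.52·exp(−0.549×0.9) = 0.52×0.6101 = 0.3173
Bulk density: ρ_b = (1−φ)ρ_g + φ·ρ_f = 0.6827×2.71 + 0.3173×1.08
       = 1.850 + 0.343 = 2.193 g/cm³

2.19 g/cm³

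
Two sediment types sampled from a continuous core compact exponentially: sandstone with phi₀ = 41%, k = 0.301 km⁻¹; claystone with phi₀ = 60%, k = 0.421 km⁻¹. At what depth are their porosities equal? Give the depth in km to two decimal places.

Set phi₀ₐ e^(−kₐz) = phi₀ᵦ e^(−kᵦz) ⇒ ln(phi₀ₐ/phi₀ᵦ) = (kₐ − kᵦ)·z
z = ln(0.41/0.6) / (0.301 − 0.421) = -0.3808 / -0.12 = 3.173 km

3.17 km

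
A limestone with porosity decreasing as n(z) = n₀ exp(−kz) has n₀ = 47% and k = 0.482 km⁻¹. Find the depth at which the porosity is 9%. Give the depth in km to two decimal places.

3.43 km

Invert Athy's law: z = ln(n₀/n) / k
z = ln(0.47/0.09) / 0.482 = ln(5.222) / 0.482 = 1.6529 / 0.482 = 3.429 km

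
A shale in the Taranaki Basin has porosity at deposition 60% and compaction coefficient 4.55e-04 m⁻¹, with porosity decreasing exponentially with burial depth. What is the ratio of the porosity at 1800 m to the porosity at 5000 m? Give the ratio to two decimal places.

Working in km (1 km = 1000 m; k in km⁻¹ = k in m⁻¹ × 1000):
n(Z₁)/n(Z₂) = e^(−k·Z₁)/e^(−k·Z₂) = e^{k(Z₂−Z₁)}
= exp(0.455 × 3.2) = exp(1.456) = 4.2888

4.29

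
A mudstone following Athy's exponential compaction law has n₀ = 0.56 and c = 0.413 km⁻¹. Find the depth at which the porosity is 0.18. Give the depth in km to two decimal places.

Invert Athy's law: Z = ln(n₀/n) / c
Z = ln(0.56/0.18) / 0.413 = ln(3.111) / 0.413 = 1.1350 / 0.413 = 2.748 km

2.75 km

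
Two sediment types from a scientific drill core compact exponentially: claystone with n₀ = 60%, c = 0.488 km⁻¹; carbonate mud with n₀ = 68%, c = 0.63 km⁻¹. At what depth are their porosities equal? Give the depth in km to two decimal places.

0.88 km

Set n₀ₐ e^(−cₐZ) = n₀ᵦ e^(−cᵦZ) ⇒ ln(n₀ₐ/n₀ᵦ) = (cₐ − cᵦ)·Z
Z = ln(0.6/0.68) / (0.488 − 0.63) = -0.1252 / -0.142 = 0.881 km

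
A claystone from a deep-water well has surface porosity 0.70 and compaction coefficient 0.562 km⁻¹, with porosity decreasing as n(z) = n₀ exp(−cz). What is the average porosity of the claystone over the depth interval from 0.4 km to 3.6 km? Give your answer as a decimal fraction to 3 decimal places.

⟨n⟩ = (1/(z₂−z₁)) ∫ n₀ e^(−cz) dz = n₀·(e^(−c·z₁) − e^(−c·z₂)) / (c·(z₂−z₁))
e^(−0.562×0.4) = 0.7987; e^(−0.562×3.6) = 0.1322
⟨n⟩ = 0.7 × (0.7987 − 0.1322) / (0.562 × 3.2) = 0.7 × 0.3706 = 0.2594

0.259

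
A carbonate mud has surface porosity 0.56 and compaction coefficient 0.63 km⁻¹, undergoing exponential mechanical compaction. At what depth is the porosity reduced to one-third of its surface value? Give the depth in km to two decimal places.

phi/phi₀ = 1/3 ⇒ exp(−k·z) = 1/3 ⇒ z = ln(3) / k
z = 1.0986 / 0.63 = 1.744 km

1.74 km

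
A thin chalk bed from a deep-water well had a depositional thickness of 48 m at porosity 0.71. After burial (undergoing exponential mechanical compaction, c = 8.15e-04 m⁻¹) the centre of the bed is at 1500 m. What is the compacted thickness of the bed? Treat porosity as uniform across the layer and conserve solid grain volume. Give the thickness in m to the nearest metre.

18 m

Working in km (1 km = 1000 m; c in km⁻¹ = c in m⁻¹ × 1000):
Porosity at 1.5 km: φ = 0.71·exp(−0.815×1.5) = 0.2091
Solid-volume conservation: h(1−φ) = h₀(1−φ₀) ⇒ h = h₀·(1−φ₀)/(1−φ)
h = 0.048 × (1 − 0.71)/(1 − 0.2091) = 0.048 × 0.3667 = 0.0176 km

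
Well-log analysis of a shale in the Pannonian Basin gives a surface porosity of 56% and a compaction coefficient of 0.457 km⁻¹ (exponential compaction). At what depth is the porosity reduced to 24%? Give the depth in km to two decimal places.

1.85 km

Invert Athy's law: Z = ln(n₀/n) / k
Z = ln(0.56/0.24) / 0.457 = ln(2.333) / 0.457 = 0.8473 / 0.457 = 1.854 km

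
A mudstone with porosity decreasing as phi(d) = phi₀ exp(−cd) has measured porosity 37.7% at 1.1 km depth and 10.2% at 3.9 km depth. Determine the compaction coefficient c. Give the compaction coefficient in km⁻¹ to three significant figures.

Athy: phi(d) = phi₀ e^(−cd) ⇒ phi₁/phi₂ = e^{c(d₂−d₁)} ⇒ c = ln(phi₁/phi₂)/(d₂−d₁)
c = ln(0.377/0.102) / (3.9 − 1.1) = ln(3.696) / 2.8 = 1.3073 / 2.8 = 0.4669 km⁻¹

0.467 km⁻¹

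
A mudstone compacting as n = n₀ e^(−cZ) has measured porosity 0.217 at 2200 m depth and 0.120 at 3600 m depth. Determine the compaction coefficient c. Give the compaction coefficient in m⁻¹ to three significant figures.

Working in km (1 km = 1000 m; c in km⁻¹ = c in m⁻¹ × 1000):
Athy: n(Z) = n₀ e^(−cZ) ⇒ n₁/n₂ = e^{c(Z₂−Z₁)} ⇒ c = ln(n₁/n₂)/(Z₂−Z₁)
c = ln(0.217/0.12) / (3.6 − 2.2) = ln(1.808) / 1.4 = 0.5924 / 1.4 = 0.4231 km⁻¹

0.000423 m⁻¹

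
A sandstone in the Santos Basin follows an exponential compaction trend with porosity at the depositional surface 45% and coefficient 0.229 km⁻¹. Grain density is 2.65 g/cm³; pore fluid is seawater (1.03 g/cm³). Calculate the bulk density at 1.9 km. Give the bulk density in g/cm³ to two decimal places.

Porosity at depth: φ = 0.45·exp(−0.229×1.9) = 0.45×0.6472 = 0.2912
Bulk density: ρ_b = (1−φ)ρ_g + φ·ρ_f = 0.7088×2.65 + 0.2912×1.03
       = 1.878 + 0.300 = 2.178 g/cm³

2.18 g/cm³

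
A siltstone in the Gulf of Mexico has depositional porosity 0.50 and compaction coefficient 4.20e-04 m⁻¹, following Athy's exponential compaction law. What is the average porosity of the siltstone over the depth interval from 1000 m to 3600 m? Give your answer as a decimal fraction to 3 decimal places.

Working in km (1 km = 1000 m; k in km⁻¹ = k in m⁻¹ × 1000):
⟨φ⟩ = (1/(z₂−z₁)) ∫ φ₀ e^(−kz) dz = φ₀·(e^(−k·z₁) − e^(−k·z₂)) / (k·(z₂−z₁))
e^(−0.42×1) = 0.6570; e^(−0.42×3.6) = 0.2205
⟨φ⟩ = 0.5 × (0.6570 − 0.2205) / (0.42 × 2.6) = 0.5 × 0.3998 = 0.1999

0.200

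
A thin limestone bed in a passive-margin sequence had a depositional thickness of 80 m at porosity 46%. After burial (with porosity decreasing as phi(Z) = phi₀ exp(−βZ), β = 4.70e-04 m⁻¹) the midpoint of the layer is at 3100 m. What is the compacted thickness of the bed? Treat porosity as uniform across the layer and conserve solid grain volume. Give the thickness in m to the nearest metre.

48 m

Working in km (1 km = 1000 m; β in km⁻¹ = β in m⁻¹ × 1000):
Porosity at 3.1 km: phi = 0.46·exp(−0.47×3.1) = 0.1071
Solid-volume conservation: h(1−phi) = h₀(1−phi₀) ⇒ h = h₀·(1−phi₀)/(1−phi)
h = 0.08 × (1 − 0.46)/(1 − 0.1071) = 0.08 × 0.6048 = 0.0484 km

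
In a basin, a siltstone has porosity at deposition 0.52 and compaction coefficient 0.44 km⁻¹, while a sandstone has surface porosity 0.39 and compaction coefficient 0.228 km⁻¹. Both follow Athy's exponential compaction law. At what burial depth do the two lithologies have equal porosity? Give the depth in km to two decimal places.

1.36 km

Set phi₀ₐ e^(−cₐd) = phi₀ᵦ e^(−cᵦd) ⇒ ln(phi₀ₐ/phi₀ᵦ) = (cₐ − cᵦ)·d
d = ln(0.52/0.39) / (0.44 − 0.228) = 0.2877 / 0.212 = 1.357 km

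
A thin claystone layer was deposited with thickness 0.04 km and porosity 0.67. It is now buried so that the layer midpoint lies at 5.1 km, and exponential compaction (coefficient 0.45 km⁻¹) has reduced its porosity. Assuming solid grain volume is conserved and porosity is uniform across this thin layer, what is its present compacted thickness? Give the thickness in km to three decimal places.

Porosity at 5.1 km: φ = 0.67·exp(−0.45×5.1) = 0.0675
Solid-volume conservation: h(1−φ) = h₀(1−φ₀) ⇒ h = h₀·(1−φ₀)/(1−φ)
h = 0.04 × (1 − 0.67)/(1 − 0.0675) = 0.04 × 0.3539 = 0.0142 km

0.014 km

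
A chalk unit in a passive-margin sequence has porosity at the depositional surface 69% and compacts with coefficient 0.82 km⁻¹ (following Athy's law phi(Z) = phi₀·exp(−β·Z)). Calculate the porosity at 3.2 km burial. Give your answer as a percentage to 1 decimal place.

phi = phi₀·exp(−β·Z) = 0.69 × exp(−0.82 × 3.2) = 0.69 × exp(−2.624)
  = 0.69 × 0.0725 = 0.0500

5.0%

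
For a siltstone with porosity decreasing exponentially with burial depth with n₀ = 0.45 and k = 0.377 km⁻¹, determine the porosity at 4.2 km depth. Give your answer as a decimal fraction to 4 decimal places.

n = n₀·exp(−k·d) = 0.45 × exp(−0.377 × 4.2) = 0.45 × exp(−1.583)
  = 0.45 × 0.2053 = 0.0924

0.0924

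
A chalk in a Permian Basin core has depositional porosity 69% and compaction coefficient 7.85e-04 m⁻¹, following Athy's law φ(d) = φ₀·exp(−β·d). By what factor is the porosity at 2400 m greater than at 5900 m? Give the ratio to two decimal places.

15.60

Working in km (1 km = 1000 m; β in km⁻¹ = β in m⁻¹ × 1000):
φ(d₁)/φ(d₂) = e^(−β·d₁)/e^(−β·d₂) = e^{β(d₂−d₁)}
= exp(0.785 × 3.5) = exp(2.748) = 15.6036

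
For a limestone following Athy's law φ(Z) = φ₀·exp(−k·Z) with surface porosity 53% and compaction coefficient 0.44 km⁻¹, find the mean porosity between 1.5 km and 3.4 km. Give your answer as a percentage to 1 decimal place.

18.6%

⟨φ⟩ = (1/(Z₂−Z₁)) ∫ φ₀ e^(−kZ) dZ = φ₀·(e^(−k·Z₁) − e^(−k·Z₂)) / (k·(Z₂−Z₁))
e^(−0.44×1.5) = 0.5169; e^(−0.44×3.4) = 0.2240
⟨φ⟩ = 0.53 × (0.5169 − 0.2240) / (0.44 × 1.9) = 0.53 × 0.3503 = 0.1856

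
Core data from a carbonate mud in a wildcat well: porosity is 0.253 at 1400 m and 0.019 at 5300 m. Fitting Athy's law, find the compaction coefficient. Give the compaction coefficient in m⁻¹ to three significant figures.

0.000664 m⁻¹

Working in km (1 km = 1000 m; c in km⁻¹ = c in m⁻¹ × 1000):
Athy: φ(d) = φ₀ e^(−cd) ⇒ φ₁/φ₂ = e^{c(d₂−d₁)} ⇒ c = ln(φ₁/φ₂)/(d₂−d₁)
c = ln(0.253/0.019) / (5.3 − 1.4) = ln(13.32) / 3.9 = 2.5890 / 3.9 = 0.6638 km⁻¹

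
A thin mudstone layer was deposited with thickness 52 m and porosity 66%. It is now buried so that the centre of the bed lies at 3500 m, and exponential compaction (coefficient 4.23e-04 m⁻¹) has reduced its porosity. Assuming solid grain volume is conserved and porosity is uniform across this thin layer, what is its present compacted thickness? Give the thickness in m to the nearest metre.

Working in km (1 km = 1000 m; k in km⁻¹ = k in m⁻¹ × 1000):
Porosity at 3.5 km: n = 0.66·exp(−0.423×3.5) = 0.1502
Solid-volume conservation: h(1−n) = h₀(1−n₀) ⇒ h = h₀·(1−n₀)/(1−n)
h = 0.052 × (1 − 0.66)/(1 − 0.1502) = 0.052 × 0.4001 = 0.0208 km

21 m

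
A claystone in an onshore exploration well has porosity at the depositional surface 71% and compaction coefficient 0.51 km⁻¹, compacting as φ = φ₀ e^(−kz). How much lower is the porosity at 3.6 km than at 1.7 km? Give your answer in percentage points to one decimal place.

φ(1.7) = 0.71·e^(−0.51×1.7) = 0.2983
φ(3.6) = 0.71·e^(−0.51×3.6) = 0.1132
Δφ = 0.2983 − 0.1132 = 0.1851

18.5 percentage points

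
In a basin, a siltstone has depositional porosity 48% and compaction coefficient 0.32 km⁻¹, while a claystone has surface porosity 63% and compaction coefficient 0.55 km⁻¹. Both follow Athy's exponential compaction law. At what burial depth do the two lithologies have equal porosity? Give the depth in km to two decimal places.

Set phi₀ₐ e^(−βₐd) = phi₀ᵦ e^(−βᵦd) ⇒ ln(phi₀ₐ/phi₀ᵦ) = (βₐ − βᵦ)·d
d = ln(0.48/0.63) / (0.32 − 0.55) = -0.2719 / -0.23 = 1.182 km

1.18 km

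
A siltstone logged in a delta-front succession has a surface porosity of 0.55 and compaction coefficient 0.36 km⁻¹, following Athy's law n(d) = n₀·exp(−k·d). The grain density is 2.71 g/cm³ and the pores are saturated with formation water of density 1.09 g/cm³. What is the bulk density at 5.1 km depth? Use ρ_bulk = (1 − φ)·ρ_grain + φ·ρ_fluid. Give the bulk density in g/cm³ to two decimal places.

Porosity at depth: n = 0.55·exp(−0.36×5.1) = 0.55×0.1595 = 0.0877
Bulk density: ρ_b = (1−n)ρ_g + n·ρ_f = 0.9123×2.71 + 0.0877×1.09
       = 2.472 + 0.096 = 2.568 g/cm³

2.57 g/cm³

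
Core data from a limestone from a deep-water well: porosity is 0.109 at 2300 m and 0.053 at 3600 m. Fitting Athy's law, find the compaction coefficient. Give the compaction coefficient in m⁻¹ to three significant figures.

0.000555 m⁻¹

Working in km (1 km = 1000 m; c in km⁻¹ = c in m⁻¹ × 1000):
Athy: phi(d) = phi₀ e^(−cd) ⇒ phi₁/phi₂ = e^{c(d₂−d₁)} ⇒ c = ln(phi₁/phi₂)/(d₂−d₁)
c = ln(0.109/0.053) / (3.6 − 2.3) = ln(2.057) / 1.3 = 0.7211 / 1.3 = 0.5547 km⁻¹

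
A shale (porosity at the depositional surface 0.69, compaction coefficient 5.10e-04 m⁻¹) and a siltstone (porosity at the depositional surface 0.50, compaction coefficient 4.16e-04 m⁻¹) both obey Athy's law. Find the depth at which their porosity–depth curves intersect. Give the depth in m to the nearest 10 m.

3430 m

Working in km (1 km = 1000 m; c in km⁻¹ = c in m⁻¹ × 1000):
Set phi₀ₐ e^(−cₐz) = phi₀ᵦ e^(−cᵦz) ⇒ ln(phi₀ₐ/phi₀ᵦ) = (cₐ − cᵦ)·z
z = ln(0.69/0.5) / (0.51 − 0.416) = 0.3221 / 0.094 = 3.426 km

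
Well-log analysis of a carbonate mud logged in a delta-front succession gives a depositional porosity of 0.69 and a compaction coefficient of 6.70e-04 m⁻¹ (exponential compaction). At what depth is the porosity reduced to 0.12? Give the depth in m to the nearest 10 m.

2610 m

Working in km (1 km = 1000 m; k in km⁻¹ = k in m⁻¹ × 1000):
Invert Athy's law: Z = ln(n₀/n) / k
Z = ln(0.69/0.12) / 0.67 = ln(5.75) / 0.67 = 1.7492 / 0.67 = 2.611 km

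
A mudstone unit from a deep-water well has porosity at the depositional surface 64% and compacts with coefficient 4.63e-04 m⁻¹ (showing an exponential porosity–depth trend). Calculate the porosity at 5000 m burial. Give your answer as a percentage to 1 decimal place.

Working in km (1 km = 1000 m; c in km⁻¹ = c in m⁻¹ × 1000):
phi = phi₀·exp(−c·d) = 0.64 × exp(−0.463 × 5) = 0.64 × exp(−2.315)
  = 0.64 × 0.0988 = 0.0632

6.3%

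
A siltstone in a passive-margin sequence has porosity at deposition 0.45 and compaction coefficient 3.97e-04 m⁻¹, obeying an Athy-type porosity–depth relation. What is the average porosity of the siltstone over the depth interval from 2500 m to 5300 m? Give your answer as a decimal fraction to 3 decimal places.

0.101

Working in km (1 km = 1000 m; c in km⁻¹ = c in m⁻¹ × 1000):
⟨φ⟩ = (1/(z₂−z₁)) ∫ φ₀ e^(−cz) dz = φ₀·(e^(−c·z₁) − e^(−c·z₂)) / (c·(z₂−z₁))
e^(−0.397×2.5) = 0.3706; e^(−0.397×5.3) = 0.1220
⟨φ⟩ = 0.45 × (0.3706 − 0.1220) / (0.397 × 2.8) = 0.45 × 0.2237 = 0.1007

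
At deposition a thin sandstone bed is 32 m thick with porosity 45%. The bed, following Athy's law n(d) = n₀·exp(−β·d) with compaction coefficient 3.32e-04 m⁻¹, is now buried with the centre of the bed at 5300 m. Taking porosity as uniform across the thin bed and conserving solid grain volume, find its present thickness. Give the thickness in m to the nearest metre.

19 m

Working in km (1 km = 1000 m; β in km⁻¹ = β in m⁻¹ × 1000):
Porosity at 5.3 km: n = 0.45·exp(−0.332×5.3) = 0.0775
Solid-volume conservation: h(1−n) = h₀(1−n₀) ⇒ h = h₀·(1−n₀)/(1−n)
h = 0.032 × (1 − 0.45)/(1 − 0.0775) = 0.032 × 0.5962 = 0.0191 km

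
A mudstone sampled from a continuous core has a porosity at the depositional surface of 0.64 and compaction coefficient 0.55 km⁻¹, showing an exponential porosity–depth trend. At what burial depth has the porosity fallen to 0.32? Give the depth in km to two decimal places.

Invert Athy's law: d = ln(φ₀/φ) / β
d = ln(0.64/0.32) / 0.55 = ln(2) / 0.55 = 0.6931 / 0.55 = 1.260 km

1.26 km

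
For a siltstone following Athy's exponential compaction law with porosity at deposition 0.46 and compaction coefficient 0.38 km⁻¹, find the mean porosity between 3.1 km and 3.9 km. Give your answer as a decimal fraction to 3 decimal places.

0.122

⟨n⟩ = (1/(d₂−d₁)) ∫ n₀ e^(−βd) dd = n₀·(e^(−β·d₁) − e^(−β·d₂)) / (β·(d₂−d₁))
e^(−0.38×3.1) = 0.3079; e^(−0.38×3.9) = 0.2272
⟨n⟩ = 0.46 × (0.3079 − 0.2272) / (0.38 × 0.8) = 0.46 × 0.2655 = 0.1221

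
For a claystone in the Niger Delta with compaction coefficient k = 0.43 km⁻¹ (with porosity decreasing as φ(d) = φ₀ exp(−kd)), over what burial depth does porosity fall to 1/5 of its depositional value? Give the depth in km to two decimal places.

3.74 km

φ/φ₀ = 1/5 ⇒ exp(−k·d) = 1/5 ⇒ d = ln(5) / k
d = 1.6094 / 0.43 = 3.743 km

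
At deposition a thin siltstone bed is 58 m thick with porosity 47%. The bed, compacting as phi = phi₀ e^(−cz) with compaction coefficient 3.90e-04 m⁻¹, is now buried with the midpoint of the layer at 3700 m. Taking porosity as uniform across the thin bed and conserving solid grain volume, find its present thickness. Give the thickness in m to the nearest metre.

Working in km (1 km = 1000 m; c in km⁻¹ = c in m⁻¹ × 1000):
Porosity at 3.7 km: phi = 0.47·exp(−0.39×3.7) = 0.1110
Solid-volume conservation: h(1−phi) = h₀(1−phi₀) ⇒ h = h₀·(1−phi₀)/(1−phi)
h = 0.058 × (1 − 0.47)/(1 − 0.1110) = 0.058 × 0.5962 = 0.0346 km

35 m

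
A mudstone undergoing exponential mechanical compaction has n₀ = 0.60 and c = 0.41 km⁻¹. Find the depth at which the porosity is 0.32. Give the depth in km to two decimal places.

Invert Athy's law: d = ln(n₀/n) / c
d = ln(0.6/0.32) / 0.41 = ln(1.875) / 0.41 = 0.6286 / 0.41 = 1.533 km

1.53 km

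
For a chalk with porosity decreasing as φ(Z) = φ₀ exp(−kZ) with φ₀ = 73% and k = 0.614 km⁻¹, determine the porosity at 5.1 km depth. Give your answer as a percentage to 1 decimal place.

3.2%

φ = φ₀·exp(−k·Z) = 0.73 × exp(−0.614 × 5.1) = 0.73 × exp(−3.131)
  = 0.73 × 0.0437 = 0.0319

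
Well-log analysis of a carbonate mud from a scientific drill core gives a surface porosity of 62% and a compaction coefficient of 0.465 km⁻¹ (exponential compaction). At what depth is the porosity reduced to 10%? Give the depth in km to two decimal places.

3.92 km

Invert Athy's law: z = ln(φ₀/φ) / c
z = ln(0.62/0.1) / 0.465 = ln(6.2) / 0.465 = 1.8245 / 0.465 = 3.924 km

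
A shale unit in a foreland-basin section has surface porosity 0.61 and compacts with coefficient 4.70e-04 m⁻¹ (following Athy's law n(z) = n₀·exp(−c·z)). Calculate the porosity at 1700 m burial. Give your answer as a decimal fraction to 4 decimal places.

0.2744

Working in km (1 km = 1000 m; c in km⁻¹ = c in m⁻¹ × 1000):
n = n₀·exp(−c·z) = 0.61 × exp(−0.47 × 1.7) = 0.61 × exp(−0.799)
  = 0.61 × 0.4498 = 0.2744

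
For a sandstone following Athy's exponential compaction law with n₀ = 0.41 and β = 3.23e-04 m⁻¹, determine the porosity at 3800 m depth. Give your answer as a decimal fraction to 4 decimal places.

0.1202

Working in km (1 km = 1000 m; β in km⁻¹ = β in m⁻¹ × 1000):
n = n₀·exp(−β·d) = 0.41 × exp(−0.323 × 3.8) = 0.41 × exp(−1.227)
  = 0.41 × 0.2931 = 0.1202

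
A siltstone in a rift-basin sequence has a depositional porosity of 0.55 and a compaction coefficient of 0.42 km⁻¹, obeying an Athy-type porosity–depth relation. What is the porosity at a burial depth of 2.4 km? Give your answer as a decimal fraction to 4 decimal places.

0.2007

φ = φ₀·exp(−k·Z) = 0.55 × exp(−0.42 × 2.4) = 0.55 × exp(−1.008)
  = 0.55 × 0.3649 = 0.2007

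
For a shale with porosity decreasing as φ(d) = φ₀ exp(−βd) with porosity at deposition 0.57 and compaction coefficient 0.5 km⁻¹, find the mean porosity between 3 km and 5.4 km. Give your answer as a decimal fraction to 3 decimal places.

0.074

⟨φ⟩ = (1/(d₂−d₁)) ∫ φ₀ e^(−βd) dd = φ₀·(e^(−β·d₁) − e^(−β·d₂)) / (β·(d₂−d₁))
e^(−0.5×3) = 0.2231; e^(−0.5×5.4) = 0.0672
⟨φ⟩ = 0.57 × (0.2231 − 0.0672) / (0.5 × 2.4) = 0.57 × 0.1299 = 0.0741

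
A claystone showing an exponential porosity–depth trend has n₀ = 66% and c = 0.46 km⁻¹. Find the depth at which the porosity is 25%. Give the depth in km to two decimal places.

2.11 km

Invert Athy's law: Z = ln(n₀/n) / c
Z = ln(0.66/0.25) / 0.46 = ln(2.64) / 0.46 = 0.9708 / 0.46 = 2.110 km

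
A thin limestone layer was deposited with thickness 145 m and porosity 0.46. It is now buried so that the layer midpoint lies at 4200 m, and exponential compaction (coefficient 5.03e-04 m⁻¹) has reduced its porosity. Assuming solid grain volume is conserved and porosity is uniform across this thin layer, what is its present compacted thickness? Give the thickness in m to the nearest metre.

83 m

Working in km (1 km = 1000 m; k in km⁻¹ = k in m⁻¹ × 1000):
Porosity at 4.2 km: φ = 0.46·exp(−0.503×4.2) = 0.0556
Solid-volume conservation: h(1−φ) = h₀(1−φ₀) ⇒ h = h₀·(1−φ₀)/(1−φ)
h = 0.145 × (1 − 0.46)/(1 − 0.0556) = 0.145 × 0.5718 = 0.0829 km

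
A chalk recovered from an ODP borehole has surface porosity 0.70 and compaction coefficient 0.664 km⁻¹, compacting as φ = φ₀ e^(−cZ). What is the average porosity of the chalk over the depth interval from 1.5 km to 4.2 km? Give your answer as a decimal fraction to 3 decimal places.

⟨φ⟩ = (1/(Z₂−Z₁)) ∫ φ₀ e^(−cZ) dZ = φ₀·(e^(−c·Z₁) − e^(−c·Z₂)) / (c·(Z₂−Z₁))
e^(−0.664×1.5) = 0.3694; e^(−0.664×4.2) = 0.0615
⟨φ⟩ = 0.7 × (0.3694 − 0.0615) / (0.664 × 2.7) = 0.7 × 0.1717 = 0.1202

0.120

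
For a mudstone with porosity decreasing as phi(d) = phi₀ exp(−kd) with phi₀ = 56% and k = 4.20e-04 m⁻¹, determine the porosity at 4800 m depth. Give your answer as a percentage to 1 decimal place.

Working in km (1 km = 1000 m; k in km⁻¹ = k in m⁻¹ × 1000):
phi = phi₀·exp(−k·d) = 0.56 × exp(−0.42 × 4.8) = 0.56 × exp(−2.016)
  = 0.56 × 0.1332 = 0.0746

7.5%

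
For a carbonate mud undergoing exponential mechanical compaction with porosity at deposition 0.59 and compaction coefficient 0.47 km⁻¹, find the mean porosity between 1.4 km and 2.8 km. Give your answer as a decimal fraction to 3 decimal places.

⟨n⟩ = (1/(z₂−z₁)) ∫ n₀ e^(−cz) dz = n₀·(e^(−c·z₁) − e^(−c·z₂)) / (c·(z₂−z₁))
e^(−0.47×1.4) = 0.5179; e^(−0.47×2.8) = 0.2682
⟨n⟩ = 0.59 × (0.5179 − 0.2682) / (0.47 × 1.4) = 0.59 × 0.3795 = 0.2239

0.224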